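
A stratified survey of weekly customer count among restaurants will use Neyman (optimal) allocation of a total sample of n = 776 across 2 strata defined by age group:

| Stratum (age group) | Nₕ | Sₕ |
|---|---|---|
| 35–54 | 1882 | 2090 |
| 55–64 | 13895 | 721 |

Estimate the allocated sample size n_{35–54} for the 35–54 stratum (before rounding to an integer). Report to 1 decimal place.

Neyman allocation: nₕ = n·NₕSₕ / Σⱼ NⱼSⱼ.
Σ NⱼSⱼ = 1882·2090 + 13895·721 = 1.3951675 × 10^7.
n_{35–54} = 776·1882·2090 / (1.3951675 × 10^7) = 218.8.

218.8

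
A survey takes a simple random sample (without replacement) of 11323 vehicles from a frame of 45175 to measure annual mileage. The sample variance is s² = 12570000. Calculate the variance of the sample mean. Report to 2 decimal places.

831.88

Under SRS without replacement, Var(ȳ) = (1 − f)·s²/n with f = n/N = 11323/45175 = 0.25064748.
Var(ȳ) = (1 − 0.25064748)·12570000/11323 = 0.74935252·1110.1298 = 831.87858.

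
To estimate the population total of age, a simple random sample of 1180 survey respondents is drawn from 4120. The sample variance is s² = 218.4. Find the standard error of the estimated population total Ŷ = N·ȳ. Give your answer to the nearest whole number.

1497

Var(Ŷ) = N²·Var(ȳ) = N²·(1 − n/N)·s²/n.
f = 1180/4120 = 0.28640777; Var(ȳ) = 0.71359223·218.4/1180 = 0.13207504.
Var(Ŷ) = 4120² · 0.13207504 = 2.2418946 × 10^6.
SE(Ŷ) = √(2.2418946 × 10^6) = 1497.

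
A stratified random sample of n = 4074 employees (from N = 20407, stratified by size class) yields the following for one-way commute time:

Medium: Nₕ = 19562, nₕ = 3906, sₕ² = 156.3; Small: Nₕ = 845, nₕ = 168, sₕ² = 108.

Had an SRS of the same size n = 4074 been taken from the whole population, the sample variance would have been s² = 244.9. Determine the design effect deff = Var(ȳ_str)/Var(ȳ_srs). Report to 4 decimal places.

Var(ȳ_str) = Σ Wₕ²(1−fₕ)sₕ²/nₕ with Wₕ = Nₕ/20407:
  Medium: (19562/20407)²·(1−3906/19562)·156.3/3906 = 0.029428117
  Small: (845/20407)²·(1−168/845)·108/168 = 8.83083 × 10^-4
  → Var(ȳ_str) = 0.0303112.
Var(ȳ_srs) = (1 − 4074/20407)·244.9/4074 = 0.048112127.
deff = 0.0303112 / 0.048112127 = 0.6300.

0.6300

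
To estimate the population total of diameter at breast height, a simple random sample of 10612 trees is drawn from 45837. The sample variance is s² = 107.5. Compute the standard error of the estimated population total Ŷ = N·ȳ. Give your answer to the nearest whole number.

Var(Ŷ) = N²·Var(ȳ) = N²·(1 − n/N)·s²/n.
f = 10612/45837 = 0.23151602; Var(ȳ) = 0.76848398·107.5/10612 = 0.0077847745.
Var(Ŷ) = 45837² · 0.0077847745 = 1.6356049 × 10^7.
SE(Ŷ) = √(1.6356049 × 10^7) = 4044.

4044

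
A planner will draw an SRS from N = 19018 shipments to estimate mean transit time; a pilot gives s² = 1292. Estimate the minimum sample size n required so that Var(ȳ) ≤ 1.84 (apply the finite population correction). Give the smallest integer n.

Without fpc, n₀ = s²/D = 1292/1.84 = 702.1739.
With fpc, (1 − n/N)·s²/n ≤ D requires n ≥ n₀/(1 + n₀/N) = 702.1739/(1 + 702.1739/19018) = 677.1717.
Rounding up, n = 678.

678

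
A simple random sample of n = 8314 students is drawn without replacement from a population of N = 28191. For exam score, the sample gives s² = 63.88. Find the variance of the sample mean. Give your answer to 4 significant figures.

0.005417

Under SRS without replacement, Var(ȳ) = (1 − f)·s²/n with f = n/N = 8314/28191 = 0.29491682.
Var(ȳ) = (1 − 0.29491682)·63.88/8314 = 0.70508318·0.0076834255 = 0.0054174541.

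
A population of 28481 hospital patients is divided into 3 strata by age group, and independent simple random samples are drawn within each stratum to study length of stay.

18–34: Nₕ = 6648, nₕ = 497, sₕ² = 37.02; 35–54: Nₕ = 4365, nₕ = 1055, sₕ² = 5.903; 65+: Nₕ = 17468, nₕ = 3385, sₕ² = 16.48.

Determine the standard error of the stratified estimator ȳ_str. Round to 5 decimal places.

0.07301

Var(ȳ_str) = Σₕ Wₕ²(1 − fₕ)sₕ²/nₕ with Wₕ = Nₕ/N, N = 28481.
18–34: Wₕ = 0.23341877; term = 0.23341877²·(1 − 0.07475933)·37.02/497 = 0.0037549685.
35–54: Wₕ = 0.15326007; term = 0.15326007²·(1 − 0.24169530)·5.903/1055 = 9.9660279 × 10^-5.
65+: Wₕ = 0.61332116; term = 0.61332116²·(1 − 0.19378292)·16.48/3385 = 0.0014764761.
Sum = 0.0053311049.
SE = √(0.0053311049) = 0.07301.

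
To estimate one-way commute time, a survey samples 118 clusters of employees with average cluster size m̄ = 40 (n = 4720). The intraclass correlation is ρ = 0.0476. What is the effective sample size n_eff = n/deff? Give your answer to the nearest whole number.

1652

deff = 1 + (40 − 1)·0.0476 = 1 + 1.8564 = 2.8564.
n_eff = 4720 / 2.8564 = 1652.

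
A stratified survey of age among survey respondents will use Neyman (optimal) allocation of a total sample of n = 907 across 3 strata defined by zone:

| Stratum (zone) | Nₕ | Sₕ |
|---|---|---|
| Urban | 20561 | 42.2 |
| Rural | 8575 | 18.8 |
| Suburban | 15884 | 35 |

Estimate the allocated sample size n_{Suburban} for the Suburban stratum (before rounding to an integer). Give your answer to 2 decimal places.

Neyman allocation: nₕ = n·NₕSₕ / Σⱼ NⱼSⱼ.
Σ NⱼSⱼ = 20561·42.2 + 8575·18.8 + 15884·35 = 1.5848242 × 10^6.
n_{Suburban} = 907·15884·35 / (1.5848242 × 10^6) = 318.17.

318.17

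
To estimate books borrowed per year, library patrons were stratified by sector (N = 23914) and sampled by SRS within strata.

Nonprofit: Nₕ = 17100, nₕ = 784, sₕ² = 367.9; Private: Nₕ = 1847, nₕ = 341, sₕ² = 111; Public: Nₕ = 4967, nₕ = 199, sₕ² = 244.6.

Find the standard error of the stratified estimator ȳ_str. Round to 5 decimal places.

0.53049

Var(ȳ_str) = Σₕ Wₕ²(1 − fₕ)sₕ²/nₕ with Wₕ = Nₕ/N, N = 23914.
Nonprofit: Wₕ = 0.71506231; term = 0.71506231²·(1 − 0.04584795)·367.9/784 = 0.22893863.
Private: Wₕ = 0.07723509; term = 0.07723509²·(1 − 0.18462371)·111/341 = 0.0015832738.
Public: Wₕ = 0.20770260; term = 0.20770260²·(1 − 0.04006443)·244.6/199 = 0.050901354.
Sum = 0.28142326.
SE = √(0.28142326) = 0.53049.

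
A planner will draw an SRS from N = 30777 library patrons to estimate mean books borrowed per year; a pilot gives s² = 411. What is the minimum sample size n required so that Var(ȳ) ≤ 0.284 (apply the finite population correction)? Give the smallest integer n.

1383

Without fpc, n₀ = s²/D = 411/0.284 = 1447.1831.
With fpc, (1 − n/N)·s²/n ≤ D requires n ≥ n₀/(1 + n₀/N) = 1447.1831/(1 + 1447.1831/30777) = 1382.1903.
Rounding up, n = 1383.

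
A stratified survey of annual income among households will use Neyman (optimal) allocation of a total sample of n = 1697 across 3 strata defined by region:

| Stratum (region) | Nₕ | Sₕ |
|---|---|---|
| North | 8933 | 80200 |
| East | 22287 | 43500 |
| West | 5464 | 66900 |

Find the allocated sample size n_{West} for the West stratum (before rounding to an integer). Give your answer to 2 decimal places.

302.38

Neyman allocation: nₕ = n·NₕSₕ / Σⱼ NⱼSⱼ.
Σ NⱼSⱼ = 8933·80200 + 22287·43500 + 5464·66900 = 2.0514527 × 10^9.
n_{West} = 1697·5464·66900 / (2.0514527 × 10^9) = 302.38.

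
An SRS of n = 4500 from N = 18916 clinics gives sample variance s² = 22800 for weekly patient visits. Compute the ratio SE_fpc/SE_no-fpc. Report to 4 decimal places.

0.8730

f = n/N = 4500/18916 = 0.23789385.
SE_no-fpc = √(s²/n) = 2.2509257; SE_fpc = √((1−f)s²/n) = 1.9650287.
Ratio = √(1−f) = 0.87298691.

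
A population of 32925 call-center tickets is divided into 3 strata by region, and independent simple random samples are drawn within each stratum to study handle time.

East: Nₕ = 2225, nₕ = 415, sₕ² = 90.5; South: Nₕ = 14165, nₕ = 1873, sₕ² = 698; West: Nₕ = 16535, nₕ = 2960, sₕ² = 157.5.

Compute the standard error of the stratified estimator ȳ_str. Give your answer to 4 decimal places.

Var(ȳ_str) = Σₕ Wₕ²(1 − fₕ)sₕ²/nₕ with Wₕ = Nₕ/N, N = 32925.
East: Wₕ = 0.06757783; term = 0.06757783²·(1 − 0.18651685)·90.5/415 = 8.1013521 × 10^-4.
South: Wₕ = 0.43022020; term = 0.43022020²·(1 − 0.13222732)·698/1873 = 0.059855658.
West: Wₕ = 0.50220197; term = 0.50220197²·(1 − 0.17901421)·157.5/2960 = 0.011017456.
Sum = 0.071683249.
SE = √(0.071683249) = 0.2677.

0.2677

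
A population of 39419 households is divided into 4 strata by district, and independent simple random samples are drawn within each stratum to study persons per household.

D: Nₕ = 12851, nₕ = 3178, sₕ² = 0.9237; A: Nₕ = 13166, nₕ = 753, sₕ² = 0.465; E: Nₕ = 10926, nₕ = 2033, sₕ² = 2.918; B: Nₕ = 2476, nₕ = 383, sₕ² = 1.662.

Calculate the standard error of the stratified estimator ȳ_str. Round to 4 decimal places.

0.0139

Var(ȳ_str) = Σₕ Wₕ²(1 − fₕ)sₕ²/nₕ with Wₕ = Nₕ/N, N = 39419.
D: Wₕ = 0.32601030; term = 0.32601030²·(1 − 0.24729593)·0.9237/3178 = 2.3252195 × 10^-5.
A: Wₕ = 0.33400137; term = 0.33400137²·(1 − 0.05719277)·0.465/753 = 6.4949734 × 10^-5.
E: Wₕ = 0.27717598; term = 0.27717598²·(1 − 0.18606992)·2.918/2033 = 8.9752425 × 10^-5.
B: Wₕ = 0.06281235; term = 0.06281235²·(1 − 0.15468498)·1.662/383 = 1.4472412 × 10^-5.
Sum = 1.9242677 × 10^-4.
SE = √(1.9242677 × 10^-4) = 0.0139.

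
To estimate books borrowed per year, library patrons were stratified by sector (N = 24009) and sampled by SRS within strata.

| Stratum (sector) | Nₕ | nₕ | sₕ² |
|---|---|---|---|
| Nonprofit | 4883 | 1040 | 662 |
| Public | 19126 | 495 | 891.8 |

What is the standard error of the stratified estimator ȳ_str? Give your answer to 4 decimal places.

Var(ȳ_str) = Σₕ Wₕ²(1 − fₕ)sₕ²/nₕ with Wₕ = Nₕ/N, N = 24009.
Nonprofit: Wₕ = 0.20338207; term = 0.20338207²·(1 − 0.21298382)·662/1040 = 0.020722093.
Public: Wₕ = 0.79661793; term = 0.79661793²·(1 − 0.02588100)·891.8/495 = 1.113716.
Sum = 1.1344381.
SE = √(1.1344381) = 1.0651.

1.0651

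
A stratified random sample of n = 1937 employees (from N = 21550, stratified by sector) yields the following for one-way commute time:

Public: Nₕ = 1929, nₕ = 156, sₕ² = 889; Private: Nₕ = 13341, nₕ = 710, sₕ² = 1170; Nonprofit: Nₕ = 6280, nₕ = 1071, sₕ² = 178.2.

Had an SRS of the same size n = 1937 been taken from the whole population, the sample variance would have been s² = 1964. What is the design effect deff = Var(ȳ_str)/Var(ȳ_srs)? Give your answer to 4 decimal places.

0.7061

Var(ȳ_str) = Σ Wₕ²(1−fₕ)sₕ²/nₕ with Wₕ = Nₕ/21550:
  Public: (1929/21550)²·(1−156/1929)·889/156 = 0.041968513
  Private: (13341/21550)²·(1−710/13341)·1170/710 = 0.59794203
  Nonprofit: (6280/21550)²·(1−1071/6280)·178.2/1071 = 0.011720272
  → Var(ȳ_str) = 0.65163082.
Var(ȳ_srs) = (1 − 1937/21550)·1964/1937 = 0.92280219.
deff = 0.65163082 / 0.92280219 = 0.7061.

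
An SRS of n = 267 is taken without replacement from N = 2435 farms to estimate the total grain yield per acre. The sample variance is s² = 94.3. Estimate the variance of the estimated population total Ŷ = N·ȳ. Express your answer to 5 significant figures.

1.8645 × 10^6

Var(Ŷ) = N²·Var(ȳ) = N²·(1 − n/N)·s²/n.
f = 267/2435 = 0.10965092; Var(ȳ) = 0.89034908·94.3/267 = 0.31445662.
Var(Ŷ) = 2435² · 0.31445662 = 1.8644841 × 10^6.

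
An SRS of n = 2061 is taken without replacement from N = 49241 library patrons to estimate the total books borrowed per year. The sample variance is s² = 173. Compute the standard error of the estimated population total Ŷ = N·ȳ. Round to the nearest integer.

13965

Var(Ŷ) = N²·Var(ȳ) = N²·(1 − n/N)·s²/n.
f = 2061/49241 = 0.04185536; Var(ȳ) = 0.95814464·173/2061 = 0.080426503.
Var(Ŷ) = 49241² · 0.080426503 = 1.9500822 × 10^8.
SE(Ŷ) = √(1.9500822 × 10^8) = 13965.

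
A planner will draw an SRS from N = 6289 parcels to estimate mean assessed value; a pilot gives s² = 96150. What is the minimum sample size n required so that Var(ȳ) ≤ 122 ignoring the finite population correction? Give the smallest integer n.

789

Without fpc, n₀ = s²/D = 96150/122 = 788.1148.
Rounding up, n = 789.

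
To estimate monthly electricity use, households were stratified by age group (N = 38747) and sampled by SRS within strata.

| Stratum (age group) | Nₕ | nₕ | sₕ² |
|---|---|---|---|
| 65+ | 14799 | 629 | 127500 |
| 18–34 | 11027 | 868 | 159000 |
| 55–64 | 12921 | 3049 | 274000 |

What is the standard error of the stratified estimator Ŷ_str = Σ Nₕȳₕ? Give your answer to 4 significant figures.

272900

Var(Ŷ_str) = Σₕ Nₕ²(1 − fₕ)sₕ²/nₕ.
65+: 14799²·(1 − 629/14799)·127500/629 = 4.2507128 × 10^10.
18–34: 11027²·(1 − 868/11027)·159000/868 = 2.0520396 × 10^10.
55–64: 12921²·(1 − 3049/12921)·274000/3049 = 1.1462898 × 10^10.
Sum = 7.4490422 × 10^10.
SE = √(7.4490422 × 10^10) = 272900.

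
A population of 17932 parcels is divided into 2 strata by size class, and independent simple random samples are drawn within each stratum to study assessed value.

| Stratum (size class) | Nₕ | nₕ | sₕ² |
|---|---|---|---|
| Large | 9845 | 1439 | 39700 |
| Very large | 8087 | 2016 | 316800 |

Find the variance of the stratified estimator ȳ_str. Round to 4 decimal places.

Var(ȳ_str) = Σₕ Wₕ²(1 − fₕ)sₕ²/nₕ with Wₕ = Nₕ/N, N = 17932.
Large: Wₕ = 0.54901851; term = 0.54901851²·(1 − 0.14616557)·39700/1439 = 7.1003108.
Very large: Wₕ = 0.45098149; term = 0.45098149²·(1 − 0.24928898)·316800/2016 = 23.993017.
Sum = 31.093328.

31.0933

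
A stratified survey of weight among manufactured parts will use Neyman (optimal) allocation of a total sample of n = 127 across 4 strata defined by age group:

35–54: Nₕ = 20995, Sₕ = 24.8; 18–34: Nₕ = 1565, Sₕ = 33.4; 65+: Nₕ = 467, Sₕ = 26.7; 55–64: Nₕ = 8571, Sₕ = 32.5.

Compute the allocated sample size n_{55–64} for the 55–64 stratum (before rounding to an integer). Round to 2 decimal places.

40.95

Neyman allocation: nₕ = n·NₕSₕ / Σⱼ NⱼSⱼ.
Σ NⱼSⱼ = 20995·24.8 + 1565·33.4 + 467·26.7 + 8571·32.5 = 863973.4.
n_{55–64} = 127·8571·32.5 / 863973.4 = 40.95.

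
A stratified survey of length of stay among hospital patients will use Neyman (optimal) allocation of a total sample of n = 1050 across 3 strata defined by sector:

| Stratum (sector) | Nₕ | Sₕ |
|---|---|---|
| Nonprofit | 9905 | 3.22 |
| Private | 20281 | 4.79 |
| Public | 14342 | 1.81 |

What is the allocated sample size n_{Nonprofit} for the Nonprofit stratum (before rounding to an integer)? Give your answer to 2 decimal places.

Neyman allocation: nₕ = n·NₕSₕ / Σⱼ NⱼSⱼ.
Σ NⱼSⱼ = 9905·3.22 + 20281·4.79 + 14342·1.81 = 154999.11.
n_{Nonprofit} = 1050·9905·3.22 / 154999.11 = 216.06.

216.06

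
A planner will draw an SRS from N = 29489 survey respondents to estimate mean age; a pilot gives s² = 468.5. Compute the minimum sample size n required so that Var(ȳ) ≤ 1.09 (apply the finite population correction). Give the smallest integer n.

424

Without fpc, n₀ = s²/D = 468.5/1.09 = 429.8165.
With fpc, (1 − n/N)·s²/n ≤ D requires n ≥ n₀/(1 + n₀/N) = 429.8165/(1 + 429.8165/29489) = 423.6417.
Rounding up, n = 424.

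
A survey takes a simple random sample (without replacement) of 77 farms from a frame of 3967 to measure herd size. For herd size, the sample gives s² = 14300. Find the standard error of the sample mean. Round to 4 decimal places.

Under SRS without replacement, Var(ȳ) = (1 − f)·s²/n with f = n/N = 77/3967 = 0.01941013.
Var(ȳ) = (1 − 0.01941013)·14300/77 = 0.98058987·185.71429 = 182.10955.
SE(ȳ) = √(182.10955) = 13.4948.

13.4948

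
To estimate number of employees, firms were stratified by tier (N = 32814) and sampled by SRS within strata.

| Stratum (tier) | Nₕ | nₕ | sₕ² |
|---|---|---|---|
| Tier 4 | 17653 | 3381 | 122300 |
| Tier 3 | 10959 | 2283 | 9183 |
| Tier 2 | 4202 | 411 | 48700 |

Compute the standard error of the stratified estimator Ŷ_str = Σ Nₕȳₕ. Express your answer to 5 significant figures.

106690

Var(Ŷ_str) = Σₕ Nₕ²(1 − fₕ)sₕ²/nₕ.
Tier 4: 17653²·(1 − 3381/17653)·122300/3381 = 9.1134884 × 10^9.
Tier 3: 10959²·(1 − 2283/10959)·9183/2283 = 3.8244514 × 10^8.
Tier 2: 4202²·(1 − 411/4202)·48700/411 = 1.8875435 × 10^9.
Sum = 1.1383477 × 10^10.
SE = √(1.1383477 × 10^10) = 106690.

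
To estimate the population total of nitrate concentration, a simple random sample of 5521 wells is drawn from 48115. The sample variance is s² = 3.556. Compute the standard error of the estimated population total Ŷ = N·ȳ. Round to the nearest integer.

1149

Var(Ŷ) = N²·Var(ȳ) = N²·(1 − n/N)·s²/n.
f = 5521/48115 = 0.11474592; Var(ȳ) = 0.88525408·3.556/5521 = 5.7017995 × 10^-4.
Var(Ŷ) = 48115² · (5.7017995 × 10^-4) = 1.3199969 × 10^6.
SE(Ŷ) = √(1.3199969 × 10^6) = 1149.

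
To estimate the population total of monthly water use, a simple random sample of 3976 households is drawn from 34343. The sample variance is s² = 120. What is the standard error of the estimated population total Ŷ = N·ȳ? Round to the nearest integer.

Var(Ŷ) = N²·Var(ȳ) = N²·(1 − n/N)·s²/n.
f = 3976/34343 = 0.11577323; Var(ȳ) = 0.88422677·120/3976 = 0.026686925.
Var(Ŷ) = 34343² · 0.026686925 = 3.1475671 × 10^7.
SE(Ŷ) = √(3.1475671 × 10^7) = 5610.

5610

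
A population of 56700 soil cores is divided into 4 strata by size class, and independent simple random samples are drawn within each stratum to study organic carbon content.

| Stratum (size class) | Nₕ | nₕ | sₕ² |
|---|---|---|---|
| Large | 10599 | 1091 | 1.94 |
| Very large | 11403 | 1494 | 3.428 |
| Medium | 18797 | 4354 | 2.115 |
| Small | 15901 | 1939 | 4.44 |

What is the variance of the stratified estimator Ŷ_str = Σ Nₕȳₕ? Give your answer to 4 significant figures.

Var(Ŷ_str) = Σₕ Nₕ²(1 − fₕ)sₕ²/nₕ.
Large: 10599²·(1 − 1091/10599)·1.94/1091 = 179197.13.
Very large: 11403²·(1 − 1494/11403)·3.428/1494 = 259262.18.
Medium: 18797²·(1 − 4354/18797)·2.115/4354 = 131876.65.
Small: 15901²·(1 − 1939/15901)·4.44/1939 = 508366.86.
Sum = 1.0787028 × 10^6.

1.079 × 10^6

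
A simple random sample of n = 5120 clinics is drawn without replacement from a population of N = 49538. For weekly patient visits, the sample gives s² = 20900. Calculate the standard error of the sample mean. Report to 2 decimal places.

1.91

Under SRS without replacement, Var(ȳ) = (1 − f)·s²/n with f = n/N = 5120/49538 = 0.10335500.
Var(ȳ) = (1 − 0.10335500)·20900/5120 = 0.89664500·4.0820312 = 3.6601329.
SE(ȳ) = √(3.6601329) = 1.91.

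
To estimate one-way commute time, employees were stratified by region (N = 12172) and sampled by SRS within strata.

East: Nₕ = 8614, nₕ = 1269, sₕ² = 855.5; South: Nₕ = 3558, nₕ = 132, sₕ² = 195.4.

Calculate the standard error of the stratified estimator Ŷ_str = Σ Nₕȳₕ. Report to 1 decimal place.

7790.9

Var(Ŷ_str) = Σₕ Nₕ²(1 − fₕ)sₕ²/nₕ.
East: 8614²·(1 − 1269/8614)·855.5/1269 = 4.2653538 × 10^7.
South: 3558²·(1 − 132/3558)·195.4/132 = 1.8044462 × 10^7.
Sum = 6.0698 × 10^7.
SE = √(6.0698 × 10^7) = 7790.9.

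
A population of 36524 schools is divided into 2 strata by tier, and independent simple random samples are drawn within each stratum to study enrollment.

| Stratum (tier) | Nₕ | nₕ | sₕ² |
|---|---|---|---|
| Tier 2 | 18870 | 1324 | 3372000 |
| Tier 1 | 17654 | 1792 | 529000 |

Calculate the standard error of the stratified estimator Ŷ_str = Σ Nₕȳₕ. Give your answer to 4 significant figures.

962200

Var(Ŷ_str) = Σₕ Nₕ²(1 − fₕ)sₕ²/nₕ.
Tier 2: 18870²·(1 − 1324/18870)·3372000/1324 = 8.4323691 × 10^11.
Tier 1: 17654²·(1 − 1792/17654)·529000/1792 = 8.2664441 × 10^10.
Sum = 9.2590135 × 10^11.
SE = √(9.2590135 × 10^11) = 962200.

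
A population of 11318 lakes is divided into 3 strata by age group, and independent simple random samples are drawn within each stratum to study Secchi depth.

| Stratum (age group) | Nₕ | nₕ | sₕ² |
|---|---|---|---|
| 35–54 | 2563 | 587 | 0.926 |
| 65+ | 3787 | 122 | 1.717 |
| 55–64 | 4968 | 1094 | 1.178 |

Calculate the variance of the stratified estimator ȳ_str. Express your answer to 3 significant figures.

0.00175

Var(ȳ_str) = Σₕ Wₕ²(1 − fₕ)sₕ²/nₕ with Wₕ = Nₕ/N, N = 11318.
35–54: Wₕ = 0.22645344; term = 0.22645344²·(1 − 0.22902848)·0.926/587 = 6.2369039 × 10^-5.
65+: Wₕ = 0.33459975; term = 0.33459975²·(1 − 0.03221547)·1.717/122 = 0.0015248965.
55–64: Wₕ = 0.43894681; term = 0.43894681²·(1 − 0.22020934)·1.178/1094 = 1.6178185 × 10^-4.
Sum = 0.0017490474.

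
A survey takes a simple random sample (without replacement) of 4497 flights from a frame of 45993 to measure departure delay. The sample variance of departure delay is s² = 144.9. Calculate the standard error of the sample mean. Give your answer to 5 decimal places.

Under SRS without replacement, Var(ȳ) = (1 − f)·s²/n with f = n/N = 4497/45993 = 0.09777575.
Var(ȳ) = (1 − 0.09777575)·144.9/4497 = 0.90222425·0.032221481 = 0.029071002.
SE(ȳ) = √(0.029071002) = 0.17050.

0.17050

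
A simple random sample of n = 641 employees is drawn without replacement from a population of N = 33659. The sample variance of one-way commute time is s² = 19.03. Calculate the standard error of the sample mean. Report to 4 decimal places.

0.1707

Under SRS without replacement, Var(ȳ) = (1 − f)·s²/n with f = n/N = 641/33659 = 0.01904394.
Var(ȳ) = (1 − 0.01904394)·19.03/641 = 0.98095606·0.029687988 = 0.029122611.
SE(ȳ) = √(0.029122611) = 0.1707.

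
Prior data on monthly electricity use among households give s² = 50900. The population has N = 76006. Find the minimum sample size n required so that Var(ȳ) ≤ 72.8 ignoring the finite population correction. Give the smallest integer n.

Without fpc, n₀ = s²/D = 50900/72.8 = 699.1758.
Rounding up, n = 700.

700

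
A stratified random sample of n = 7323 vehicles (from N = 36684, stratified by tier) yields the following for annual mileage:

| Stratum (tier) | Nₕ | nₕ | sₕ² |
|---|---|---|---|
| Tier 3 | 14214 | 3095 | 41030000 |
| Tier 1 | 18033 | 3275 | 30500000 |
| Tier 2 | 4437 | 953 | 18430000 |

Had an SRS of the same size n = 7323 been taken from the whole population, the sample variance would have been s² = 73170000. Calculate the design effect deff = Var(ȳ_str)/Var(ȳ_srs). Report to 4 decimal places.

0.4528

Var(ȳ_str) = Σ Wₕ²(1−fₕ)sₕ²/nₕ with Wₕ = Nₕ/36684:
  Tier 3: (14214/36684)²·(1−3095/14214)·41030000/3095 = 1556.9316
  Tier 1: (18033/36684)²·(1−3275/18033)·30500000/3275 = 1841.7499
  Tier 2: (4437/36684)²·(1−953/4437)·18430000/953 = 222.15016
  → Var(ȳ_str) = 3620.8317.
Var(ȳ_srs) = (1 − 7323/36684)·73170000/7323 = 7997.2041.
deff = 3620.8317 / 7997.2041 = 0.4528.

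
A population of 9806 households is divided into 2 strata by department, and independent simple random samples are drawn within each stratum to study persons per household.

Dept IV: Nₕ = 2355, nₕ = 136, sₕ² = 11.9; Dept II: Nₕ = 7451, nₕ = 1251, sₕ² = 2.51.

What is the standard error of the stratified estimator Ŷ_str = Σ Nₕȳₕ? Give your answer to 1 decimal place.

Var(Ŷ_str) = Σₕ Nₕ²(1 − fₕ)sₕ²/nₕ.
Dept IV: 2355²·(1 − 136/2355)·11.9/136 = 457252.69.
Dept II: 7451²·(1 − 1251/7451)·2.51/1251 = 92687.819.
Sum = 549940.51.
SE = √(549940.51) = 741.6.

741.6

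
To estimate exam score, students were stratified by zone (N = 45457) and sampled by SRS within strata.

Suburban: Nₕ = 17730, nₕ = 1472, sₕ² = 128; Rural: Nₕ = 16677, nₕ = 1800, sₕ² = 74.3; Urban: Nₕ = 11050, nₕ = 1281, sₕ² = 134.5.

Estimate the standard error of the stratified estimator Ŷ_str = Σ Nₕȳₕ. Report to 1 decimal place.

6829.4

Var(Ŷ_str) = Σₕ Nₕ²(1 − fₕ)sₕ²/nₕ.
Suburban: 17730²·(1 − 1472/17730)·128/1472 = 2.5065595 × 10^7.
Rural: 16677²·(1 − 1800/16677)·74.3/1800 = 1.0241171 × 10^7.
Urban: 11050²·(1 − 1281/11050)·134.5/1281 = 1.1334061 × 10^7.
Sum = 4.6640827 × 10^7.
SE = √(4.6640827 × 10^7) = 6829.4.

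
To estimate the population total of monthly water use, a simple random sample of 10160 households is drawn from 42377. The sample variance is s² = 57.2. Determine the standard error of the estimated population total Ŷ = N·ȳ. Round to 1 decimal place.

2772.4

Var(Ŷ) = N²·Var(ȳ) = N²·(1 − n/N)·s²/n.
f = 10160/42377 = 0.23975270; Var(ȳ) = 0.76024730·57.2/10160 = 0.0042801325.
Var(Ŷ) = 42377² · 0.0042801325 = 7.6863053 × 10^6.
SE(Ŷ) = √(7.6863053 × 10^6) = 2772.4.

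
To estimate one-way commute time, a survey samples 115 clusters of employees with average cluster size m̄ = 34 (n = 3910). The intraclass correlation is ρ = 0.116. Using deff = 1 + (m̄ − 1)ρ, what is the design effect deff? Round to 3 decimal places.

deff = 1 + (34 − 1)·0.116 = 1 + 3.828 = 4.828.

4.828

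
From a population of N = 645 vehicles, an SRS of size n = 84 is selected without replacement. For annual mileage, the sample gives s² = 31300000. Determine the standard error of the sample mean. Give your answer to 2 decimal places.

Under SRS without replacement, Var(ȳ) = (1 − f)·s²/n with f = n/N = 84/645 = 0.13023256.
Var(ȳ) = (1 − 0.13023256)·31300000/84 = 0.86976744·372619.05 = 324091.92.
SE(ȳ) = √(324091.92) = 569.29.

569.29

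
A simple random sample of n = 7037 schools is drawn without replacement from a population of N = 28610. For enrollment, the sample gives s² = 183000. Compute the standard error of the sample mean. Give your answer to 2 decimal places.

Under SRS without replacement, Var(ȳ) = (1 − f)·s²/n with f = n/N = 7037/28610 = 0.24596295.
Var(ȳ) = (1 − 0.24596295)·183000/7037 = 0.75403705·26.0054 = 19.609035.
SE(ȳ) = √(19.609035) = 4.43.

4.43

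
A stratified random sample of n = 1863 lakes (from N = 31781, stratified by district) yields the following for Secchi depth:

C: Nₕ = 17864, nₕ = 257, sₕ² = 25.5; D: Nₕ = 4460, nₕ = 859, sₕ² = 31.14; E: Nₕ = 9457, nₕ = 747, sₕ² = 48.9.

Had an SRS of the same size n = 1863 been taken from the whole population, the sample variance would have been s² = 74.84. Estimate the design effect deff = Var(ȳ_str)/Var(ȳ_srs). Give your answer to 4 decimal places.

0.9735

Var(ȳ_str) = Σ Wₕ²(1−fₕ)sₕ²/nₕ with Wₕ = Nₕ/31781:
  C: (17864/31781)²·(1−257/17864)·25.5/257 = 0.030898402
  D: (4460/31781)²·(1−859/4460)·31.14/859 = 5.764323 × 10^-4
  E: (9457/31781)²·(1−747/9457)·48.9/747 = 0.0053385668
  → Var(ȳ_str) = 0.036813401.
Var(ȳ_srs) = (1 − 1863/31781)·74.84/1863 = 0.0378169.
deff = 0.036813401 / 0.0378169 = 0.9735.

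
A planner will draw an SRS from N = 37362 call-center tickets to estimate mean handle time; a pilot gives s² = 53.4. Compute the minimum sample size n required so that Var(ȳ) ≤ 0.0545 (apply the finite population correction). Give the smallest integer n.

Without fpc, n₀ = s²/D = 53.4/0.0545 = 979.8165.
With fpc, (1 − n/N)·s²/n ≤ D requires n ≥ n₀/(1 + n₀/N) = 979.8165/(1 + 979.8165/37362) = 954.7775.
Rounding up, n = 955.

955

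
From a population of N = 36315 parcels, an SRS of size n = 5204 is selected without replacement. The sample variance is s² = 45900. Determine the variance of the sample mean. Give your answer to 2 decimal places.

7.56

Under SRS without replacement, Var(ȳ) = (1 − f)·s²/n with f = n/N = 5204/36315 = 0.14330167.
Var(ȳ) = (1 − 0.14330167)·45900/5204 = 0.85669833·8.8201384 = 7.5561978.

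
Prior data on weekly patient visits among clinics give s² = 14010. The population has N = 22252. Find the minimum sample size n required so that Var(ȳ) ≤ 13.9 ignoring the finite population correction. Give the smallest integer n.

Without fpc, n₀ = s²/D = 14010/13.9 = 1007.9137.
Rounding up, n = 1008.

1008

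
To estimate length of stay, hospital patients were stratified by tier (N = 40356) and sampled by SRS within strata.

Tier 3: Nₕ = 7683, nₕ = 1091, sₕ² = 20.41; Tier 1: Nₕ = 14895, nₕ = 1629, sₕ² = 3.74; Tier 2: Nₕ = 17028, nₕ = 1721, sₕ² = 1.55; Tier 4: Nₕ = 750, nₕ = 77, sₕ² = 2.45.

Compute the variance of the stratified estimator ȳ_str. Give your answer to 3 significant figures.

Var(ȳ_str) = Σₕ Wₕ²(1 − fₕ)sₕ²/nₕ with Wₕ = Nₕ/N, N = 40356.
Tier 3: Wₕ = 0.19038061; term = 0.19038061²·(1 − 0.14200182)·20.41/1091 = 5.8176831 × 10^-4.
Tier 1: Wₕ = 0.36909010; term = 0.36909010²·(1 − 0.10936556)·3.74/1629 = 2.7855746 × 10^-4.
Tier 2: Wₕ = 0.42194469; term = 0.42194469²·(1 − 0.10106883)·1.55/1721 = 1.4414126 × 10^-4.
Tier 4: Wₕ = 0.01858460; term = 0.01858460²·(1 − 0.10266667)·2.45/77 = 9.8613293 × 10^-6.
Sum = 0.0010143284.

0.00101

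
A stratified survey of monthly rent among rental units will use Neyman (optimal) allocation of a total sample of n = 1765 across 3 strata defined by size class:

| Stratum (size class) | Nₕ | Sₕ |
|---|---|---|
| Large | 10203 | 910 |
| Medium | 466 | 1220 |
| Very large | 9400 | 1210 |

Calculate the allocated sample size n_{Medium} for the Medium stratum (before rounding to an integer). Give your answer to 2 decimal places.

Neyman allocation: nₕ = n·NₕSₕ / Σⱼ NⱼSⱼ.
Σ NⱼSⱼ = 10203·910 + 466·1220 + 9400·1210 = 2.122725 × 10^7.
n_{Medium} = 1765·466·1220 / (2.122725 × 10^7) = 47.27.

47.27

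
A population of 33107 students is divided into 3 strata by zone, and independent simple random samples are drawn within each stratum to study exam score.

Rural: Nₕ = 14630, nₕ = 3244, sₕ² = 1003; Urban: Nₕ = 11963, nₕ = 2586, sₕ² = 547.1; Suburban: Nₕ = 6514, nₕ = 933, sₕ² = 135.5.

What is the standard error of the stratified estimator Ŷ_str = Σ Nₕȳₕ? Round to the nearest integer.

Var(Ŷ_str) = Σₕ Nₕ²(1 − fₕ)sₕ²/nₕ.
Rural: 14630²·(1 − 3244/14630)·1003/3244 = 5.1503364 × 10^7.
Urban: 11963²·(1 − 2586/11963)·547.1/2586 = 2.373243 × 10^7.
Suburban: 6514²·(1 − 933/6514)·135.5/933 = 5.2797995 × 10^6.
Sum = 8.0515594 × 10^7.
SE = √(8.0515594 × 10^7) = 8973.

8973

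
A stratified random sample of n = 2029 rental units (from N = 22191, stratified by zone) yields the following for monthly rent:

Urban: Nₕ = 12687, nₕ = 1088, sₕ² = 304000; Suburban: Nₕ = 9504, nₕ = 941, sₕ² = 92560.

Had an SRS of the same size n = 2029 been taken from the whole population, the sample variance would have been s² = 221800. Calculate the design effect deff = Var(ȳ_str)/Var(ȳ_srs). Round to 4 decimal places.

1.0044

Var(ȳ_str) = Σ Wₕ²(1−fₕ)sₕ²/nₕ with Wₕ = Nₕ/22191:
  Urban: (12687/22191)²·(1−1088/12687)·304000/1088 = 83.496915
  Suburban: (9504/22191)²·(1−941/9504)·92560/941 = 16.25595
  → Var(ȳ_str) = 99.752865.
Var(ȳ_srs) = (1 − 2029/22191)·221800/2029 = 99.31989.
deff = 99.752865 / 99.31989 = 1.0044.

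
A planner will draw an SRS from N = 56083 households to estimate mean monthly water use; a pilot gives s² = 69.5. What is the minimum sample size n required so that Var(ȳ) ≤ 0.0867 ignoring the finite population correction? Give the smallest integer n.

802

Without fpc, n₀ = s²/D = 69.5/0.0867 = 801.6148.
Rounding up, n = 802.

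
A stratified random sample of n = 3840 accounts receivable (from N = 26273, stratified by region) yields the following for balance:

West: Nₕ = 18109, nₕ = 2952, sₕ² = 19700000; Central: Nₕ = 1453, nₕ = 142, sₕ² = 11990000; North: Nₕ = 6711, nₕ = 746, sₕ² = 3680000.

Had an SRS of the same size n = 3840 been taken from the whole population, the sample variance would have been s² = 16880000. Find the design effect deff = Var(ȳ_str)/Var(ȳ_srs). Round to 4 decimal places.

0.8453

Var(ȳ_str) = Σ Wₕ²(1−fₕ)sₕ²/nₕ with Wₕ = Nₕ/26273:
  West: (18109/26273)²·(1−2952/18109)·19700000/2952 = 2653.6171
  Central: (1453/26273)²·(1−142/1453)·11990000/142 = 233.01282
  North: (6711/26273)²·(1−746/6711)·3680000/746 = 286.0799
  → Var(ȳ_str) = 3172.7098.
Var(ȳ_srs) = (1 − 3840/26273)·16880000/3840 = 3753.3487.
deff = 3172.7098 / 3753.3487 = 0.8453.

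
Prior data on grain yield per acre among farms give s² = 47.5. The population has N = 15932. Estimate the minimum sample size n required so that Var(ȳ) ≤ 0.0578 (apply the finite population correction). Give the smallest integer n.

Without fpc, n₀ = s²/D = 47.5/0.0578 = 821.7993.
With fpc, (1 − n/N)·s²/n ≤ D requires n ≥ n₀/(1 + n₀/N) = 821.7993/(1 + 821.7993/15932) = 781.4888.
Rounding up, n = 782.

782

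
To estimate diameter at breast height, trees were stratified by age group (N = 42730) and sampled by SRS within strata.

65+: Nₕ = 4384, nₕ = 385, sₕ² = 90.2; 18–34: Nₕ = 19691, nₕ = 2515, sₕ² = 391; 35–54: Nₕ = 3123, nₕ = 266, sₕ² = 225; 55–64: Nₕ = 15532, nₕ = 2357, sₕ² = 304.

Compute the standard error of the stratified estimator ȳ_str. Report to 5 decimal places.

Var(ȳ_str) = Σₕ Wₕ²(1 − fₕ)sₕ²/nₕ with Wₕ = Nₕ/N, N = 42730.
65+: Wₕ = 0.10259771; term = 0.10259771²·(1 − 0.08781934)·90.2/385 = 0.0022495827.
18–34: Wₕ = 0.46082378; term = 0.46082378²·(1 − 0.12772333)·391/2515 = 0.02879803.
35–54: Wₕ = 0.07308682; term = 0.07308682²·(1 − 0.08517451)·225/266 = 0.0041334941.
55–64: Wₕ = 0.36349169; term = 0.36349169²·(1 − 0.15175122)·304/2357 = 0.01445527.
Sum = 0.049636377.
SE = √(0.049636377) = 0.22279.

0.22279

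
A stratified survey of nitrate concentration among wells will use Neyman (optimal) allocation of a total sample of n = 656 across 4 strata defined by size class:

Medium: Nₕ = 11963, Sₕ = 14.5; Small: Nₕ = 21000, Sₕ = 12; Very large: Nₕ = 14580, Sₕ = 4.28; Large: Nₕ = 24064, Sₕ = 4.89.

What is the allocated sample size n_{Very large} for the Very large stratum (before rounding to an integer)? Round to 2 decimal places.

Neyman allocation: nₕ = n·NₕSₕ / Σⱼ NⱼSⱼ.
Σ NⱼSⱼ = 11963·14.5 + 21000·12 + 14580·4.28 + 24064·4.89 = 605538.86.
n_{Very large} = 656·14580·4.28 / 605538.86 = 67.60.

67.60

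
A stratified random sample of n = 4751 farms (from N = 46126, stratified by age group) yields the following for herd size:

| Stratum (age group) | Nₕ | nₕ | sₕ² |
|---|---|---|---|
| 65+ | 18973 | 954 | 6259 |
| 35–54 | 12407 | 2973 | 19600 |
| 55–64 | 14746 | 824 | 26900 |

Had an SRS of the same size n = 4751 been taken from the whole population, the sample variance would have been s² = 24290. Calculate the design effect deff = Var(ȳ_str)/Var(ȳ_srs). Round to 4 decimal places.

0.9958

Var(ȳ_str) = Σ Wₕ²(1−fₕ)sₕ²/nₕ with Wₕ = Nₕ/46126:
  65+: (18973/46126)²·(1−954/18973)·6259/954 = 1.054221
  35–54: (12407/46126)²·(1−2973/12407)·19600/2973 = 0.3626872
  55–64: (14746/46126)²·(1−824/14746)·26900/824 = 3.1499912
  → Var(ȳ_str) = 4.5668994.
Var(ȳ_srs) = (1 − 4751/46126)·24290/4751 = 4.5860068.
deff = 4.5668994 / 4.5860068 = 0.9958.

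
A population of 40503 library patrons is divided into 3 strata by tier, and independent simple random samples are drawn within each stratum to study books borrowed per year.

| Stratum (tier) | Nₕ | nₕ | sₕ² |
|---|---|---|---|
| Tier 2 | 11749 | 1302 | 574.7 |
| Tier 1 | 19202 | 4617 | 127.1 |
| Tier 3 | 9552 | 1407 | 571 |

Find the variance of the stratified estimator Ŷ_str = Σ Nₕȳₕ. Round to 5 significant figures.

9.3462 × 10^7

Var(Ŷ_str) = Σₕ Nₕ²(1 − fₕ)sₕ²/nₕ.
Tier 2: 11749²·(1 − 1302/11749)·574.7/1302 = 5.4177968 × 10^7.
Tier 1: 19202²·(1 − 4617/19202)·127.1/4617 = 7.7097195 × 10^6.
Tier 3: 9552²·(1 − 1407/9552)·571/1407 = 3.1573841 × 10^7.
Sum = 9.3461529 × 10^7.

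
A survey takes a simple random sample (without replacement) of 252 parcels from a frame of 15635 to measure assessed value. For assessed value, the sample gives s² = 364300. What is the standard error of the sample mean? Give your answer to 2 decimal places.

37.71

Under SRS without replacement, Var(ȳ) = (1 − f)·s²/n with f = n/N = 252/15635 = 0.01611768.
Var(ȳ) = (1 − 0.01611768)·364300/252 = 0.98388232·1445.6349 = 1422.3346.
SE(ȳ) = √(1422.3346) = 37.71.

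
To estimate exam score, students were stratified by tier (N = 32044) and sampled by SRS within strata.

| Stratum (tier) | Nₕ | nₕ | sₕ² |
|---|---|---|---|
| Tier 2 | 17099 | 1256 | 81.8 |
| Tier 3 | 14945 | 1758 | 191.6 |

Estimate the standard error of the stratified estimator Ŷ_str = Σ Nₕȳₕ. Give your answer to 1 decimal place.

6254.8

Var(Ŷ_str) = Σₕ Nₕ²(1 − fₕ)sₕ²/nₕ.
Tier 2: 17099²·(1 − 1256/17099)·81.8/1256 = 1.7642974 × 10^7.
Tier 3: 14945²·(1 − 1758/14945)·191.6/1758 = 2.1479223 × 10^7.
Sum = 3.9122197 × 10^7.
SE = √(3.9122197 × 10^7) = 6254.8.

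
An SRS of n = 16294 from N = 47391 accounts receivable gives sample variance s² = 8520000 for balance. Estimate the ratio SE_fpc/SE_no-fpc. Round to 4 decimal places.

f = n/N = 16294/47391 = 0.34382056.
SE_no-fpc = √(s²/n) = 22.866829; SE_fpc = √((1−f)s²/n) = 18.523253.
Ratio = √(1−f) = 0.81004904.

0.8100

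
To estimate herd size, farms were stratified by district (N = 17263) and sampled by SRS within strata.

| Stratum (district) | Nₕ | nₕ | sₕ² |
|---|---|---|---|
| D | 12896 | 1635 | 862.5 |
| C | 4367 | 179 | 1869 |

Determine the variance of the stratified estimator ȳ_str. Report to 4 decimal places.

Var(ȳ_str) = Σₕ Wₕ²(1 − fₕ)sₕ²/nₕ with Wₕ = Nₕ/N, N = 17263.
D: Wₕ = 0.74703122; term = 0.74703122²·(1 − 0.12678350)·862.5/1635 = 0.25706372.
C: Wₕ = 0.25296878; term = 0.25296878²·(1 − 0.04098924)·1869/179 = 0.64078686.
Sum = 0.89785058.

0.8979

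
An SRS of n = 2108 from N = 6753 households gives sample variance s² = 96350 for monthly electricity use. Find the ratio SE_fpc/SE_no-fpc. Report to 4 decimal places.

f = n/N = 2108/6753 = 0.31215756.
SE_no-fpc = √(s²/n) = 6.7606827; SE_fpc = √((1−f)s²/n) = 5.6070579.
Ratio = √(1−f) = 0.82936267.

0.8294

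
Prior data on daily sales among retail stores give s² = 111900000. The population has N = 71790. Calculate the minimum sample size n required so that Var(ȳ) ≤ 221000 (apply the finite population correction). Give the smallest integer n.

503

Without fpc, n₀ = s²/D = 111900000/221000 = 506.3348.
With fpc, (1 − n/N)·s²/n ≤ D requires n ≥ n₀/(1 + n₀/N) = 506.3348/(1 + 506.3348/71790) = 502.7886.
Rounding up, n = 503.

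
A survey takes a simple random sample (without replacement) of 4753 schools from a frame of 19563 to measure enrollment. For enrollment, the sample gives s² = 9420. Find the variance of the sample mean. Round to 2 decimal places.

1.50

Under SRS without replacement, Var(ȳ) = (1 − f)·s²/n with f = n/N = 4753/19563 = 0.24295865.
Var(ȳ) = (1 − 0.24295865)·9420/4753 = 0.75704135·1.9819062 = 1.5003849.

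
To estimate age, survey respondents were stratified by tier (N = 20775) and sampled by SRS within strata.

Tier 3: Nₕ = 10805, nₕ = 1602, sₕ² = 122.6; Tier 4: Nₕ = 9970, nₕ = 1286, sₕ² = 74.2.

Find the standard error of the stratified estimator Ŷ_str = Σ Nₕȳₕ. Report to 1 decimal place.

3550.4

Var(Ŷ_str) = Σₕ Nₕ²(1 − fₕ)sₕ²/nₕ.
Tier 3: 10805²·(1 − 1602/10805)·122.6/1602 = 7.6099561 × 10^6.
Tier 4: 9970²·(1 − 1286/9970)·74.2/1286 = 4.9954879 × 10^6.
Sum = 1.2605444 × 10^7.
SE = √(1.2605444 × 10^7) = 3550.4.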